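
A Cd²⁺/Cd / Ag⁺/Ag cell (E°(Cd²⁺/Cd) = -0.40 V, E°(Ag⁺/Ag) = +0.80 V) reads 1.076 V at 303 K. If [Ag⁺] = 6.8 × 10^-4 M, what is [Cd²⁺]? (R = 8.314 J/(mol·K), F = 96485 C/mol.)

From the Nernst equation, ln Q = nF(E° − E)/RT = 2×96485×(1.20 − 1.076)/(8.314×303) = 9.499, so Q = 1.33 × 10^4.
With Q = [Cd²⁺]/[Ag⁺]^2 and the known concentrations, [Cd²⁺] in the numerator gives [Cd²⁺] = 0.0062 M.

0.0062 M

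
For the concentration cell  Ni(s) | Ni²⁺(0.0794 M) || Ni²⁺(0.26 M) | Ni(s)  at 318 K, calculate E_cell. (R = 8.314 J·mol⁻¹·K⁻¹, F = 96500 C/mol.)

0.016 V

Both half-cells are Ni²⁺/Ni, so E°_cell = 0. The concentrated side is the cathode; the cell reaction moves Ni²⁺ from high to low concentration with n = 2.
Q = [Ni²⁺]_dilute/[Ni²⁺]_conc = 0.0794/0.26 = 0.305.
E = 0 − (RT/nF) ln Q = −((8.314×318)/(2×96500))(-1.186) = 0.0162 V.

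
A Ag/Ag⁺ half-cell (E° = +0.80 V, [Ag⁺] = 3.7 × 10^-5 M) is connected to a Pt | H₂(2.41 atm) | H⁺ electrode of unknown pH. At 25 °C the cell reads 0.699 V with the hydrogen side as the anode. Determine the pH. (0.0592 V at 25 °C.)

pH = 2.53

E°_cell = 0.80 V and n = 2.
log Q = n(E° − E)/0.0592 = 2×(0.80 − 0.699)/0.0592 = 3.412.
With Q = [H⁺]^2 / ([Ag⁺]^2·P(H₂)), solving for [H⁺] gives log[H⁺] = -2.535, so pH = 2.53.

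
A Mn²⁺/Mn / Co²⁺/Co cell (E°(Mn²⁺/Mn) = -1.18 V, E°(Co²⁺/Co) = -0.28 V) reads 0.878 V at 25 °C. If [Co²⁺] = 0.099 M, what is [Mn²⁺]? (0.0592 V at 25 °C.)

0.55 M

From the Nernst equation, log Q = n(E° − E)/0.0592 = 2(0.90 − 0.878)/0.0592 = 0.743, so Q = 5.54.
With Q = [Mn²⁺]/[Co²⁺] and the known concentrations, [Mn²⁺] in the numerator gives [Mn²⁺] = 0.55 M.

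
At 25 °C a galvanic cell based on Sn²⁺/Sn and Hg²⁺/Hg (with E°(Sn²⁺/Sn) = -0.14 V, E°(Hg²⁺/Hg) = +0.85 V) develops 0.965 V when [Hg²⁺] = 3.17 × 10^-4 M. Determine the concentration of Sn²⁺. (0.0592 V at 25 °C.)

From the Nernst equation, log Q = n(E° − E)/0.0592 = 2(0.99 − 0.965)/0.0592 = 0.845, so Q = 6.99.
With Q = [Sn²⁺]/[Hg²⁺] and the known concentrations, [Sn²⁺] in the numerator gives [Sn²⁺] = 0.0022 M.

0.0022 M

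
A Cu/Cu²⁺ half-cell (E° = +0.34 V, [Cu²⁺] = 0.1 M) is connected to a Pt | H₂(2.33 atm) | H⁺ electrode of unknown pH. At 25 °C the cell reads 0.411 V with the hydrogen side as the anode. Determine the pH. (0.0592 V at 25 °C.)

E°_cell = 0.34 V and n = 2.
log Q = n(E° − E)/0.0592 = 2×(0.34 − 0.411)/0.0592 = -2.399.
With Q = [H⁺]^2 / ([Cu²⁺]·P(H₂)), solving for [H⁺] gives log[H⁺] = -1.516, so pH = 1.52.

pH = 1.52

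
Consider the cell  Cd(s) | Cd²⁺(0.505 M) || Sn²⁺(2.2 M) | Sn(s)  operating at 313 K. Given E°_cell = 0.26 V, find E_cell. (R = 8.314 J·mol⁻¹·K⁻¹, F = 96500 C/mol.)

Balancing electrons gives n = 2; the reaction quotient is Q = [Cd²⁺]/[Sn²⁺] = 0.230.
E = E° − (RT/nF) ln Q = 0.26 − (8.314×313)/(2×96500) × (-1.472) = 0.260 + 0.020 = 0.280 V.

0.280 V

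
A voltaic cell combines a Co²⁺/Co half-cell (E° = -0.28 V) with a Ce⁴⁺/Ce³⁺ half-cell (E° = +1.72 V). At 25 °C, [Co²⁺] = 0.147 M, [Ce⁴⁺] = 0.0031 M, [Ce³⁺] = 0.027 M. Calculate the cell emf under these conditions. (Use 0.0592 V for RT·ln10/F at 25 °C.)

The Ce⁴⁺/Ce³⁺ couple has the higher reduction potential and acts as the cathode, so E°_cell = +1.72 − (-0.28) = 2.00 V.
Balancing electrons gives n = 2; the reaction quotient is Q = [Co²⁺]·[Ce³⁺]^2/[Ce⁴⁺]^2 = 11.2.
At 25 °C, E = E° − (0.0592/n) log Q = 2.00 − (0.0592/2)(1.047) = 2.000 − 0.031 = 1.969 V.

1.97 V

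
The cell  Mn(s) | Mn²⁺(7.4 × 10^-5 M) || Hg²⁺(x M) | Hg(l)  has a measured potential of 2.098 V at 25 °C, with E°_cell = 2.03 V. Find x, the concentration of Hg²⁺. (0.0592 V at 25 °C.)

0.015 M

From the Nernst equation, log Q = n(E° − E)/0.0592 = 2(2.03 − 2.098)/0.0592 = -2.297, so Q = 0.00504.
With Q = [Mn²⁺]/[Hg²⁺] and the known concentrations, [Hg²⁺] in the denominator gives [Hg²⁺] = 0.015 M.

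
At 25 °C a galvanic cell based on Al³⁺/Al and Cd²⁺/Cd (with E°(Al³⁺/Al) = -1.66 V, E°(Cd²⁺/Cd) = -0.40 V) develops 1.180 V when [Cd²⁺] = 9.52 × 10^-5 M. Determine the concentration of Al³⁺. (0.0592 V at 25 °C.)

0.011 M

From the Nernst equation, log Q = n(E° − E)/0.0592 = 6(1.26 − 1.180)/0.0592 = 8.108, so Q = 1.28 × 10^8.
With Q = [Al³⁺]^2/[Cd²⁺]^3 and the known concentrations, [Al³⁺]^2 in the numerator gives [Al³⁺] = 0.011 M.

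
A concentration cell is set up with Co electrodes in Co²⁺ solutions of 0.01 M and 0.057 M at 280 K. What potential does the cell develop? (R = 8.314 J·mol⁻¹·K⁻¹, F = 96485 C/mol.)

0.021 V

Both half-cells are Co²⁺/Co, so E°_cell = 0. The concentrated side is the cathode; the cell reaction moves Co²⁺ from high to low concentration with n = 2.
Q = [Co²⁺]_dilute/[Co²⁺]_conc = 0.01/0.057 = 0.175.
E = 0 − (RT/nF) ln Q = −((8.314×280)/(2×96485))(-1.740) = 0.0210 V.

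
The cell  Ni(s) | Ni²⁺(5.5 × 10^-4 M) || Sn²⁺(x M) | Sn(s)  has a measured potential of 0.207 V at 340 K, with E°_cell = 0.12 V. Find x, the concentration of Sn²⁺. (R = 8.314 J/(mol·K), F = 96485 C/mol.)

0.21 M

From the Nernst equation, ln Q = nF(E° − E)/RT = 2×96485×(0.12 − 0.207)/(8.314×340) = -5.939, so Q = 0.00263.
With Q = [Ni²⁺]/[Sn²⁺] and the known concentrations, [Sn²⁺] in the denominator gives [Sn²⁺] = 0.21 M.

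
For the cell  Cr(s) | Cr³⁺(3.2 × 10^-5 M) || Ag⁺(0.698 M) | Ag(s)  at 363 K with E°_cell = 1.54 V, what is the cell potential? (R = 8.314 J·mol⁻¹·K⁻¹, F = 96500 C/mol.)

1.64 V

Balancing electrons gives n = 3; the reaction quotient is Q = [Cr³⁺]/[Ag⁺]^3 = 9.41 × 10^-5.
E = E° − (RT/nF) ln Q = 1.54 − (8.314×363)/(3×96500) × (-9.271) = 1.540 + 0.097 = 1.637 V.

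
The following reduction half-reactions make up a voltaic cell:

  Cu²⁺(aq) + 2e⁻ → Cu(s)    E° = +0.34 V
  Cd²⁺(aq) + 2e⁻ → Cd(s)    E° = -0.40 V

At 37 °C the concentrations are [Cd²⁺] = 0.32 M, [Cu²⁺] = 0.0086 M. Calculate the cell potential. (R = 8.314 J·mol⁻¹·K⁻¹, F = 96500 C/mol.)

0.692 V

The Cu²⁺/Cu couple has the higher reduction potential and acts as the cathode, so E°_cell = +0.34 − (-0.40) = 0.74 V.
Balancing electrons gives n = 2; the reaction quotient is Q = [Cd²⁺]/[Cu²⁺] = 37.2.
E = E° − (RT/nF) ln Q = 0.74 − (8.314×310)/(2×96500) × (3.617) = 0.740 − 0.048 = 0.692 V.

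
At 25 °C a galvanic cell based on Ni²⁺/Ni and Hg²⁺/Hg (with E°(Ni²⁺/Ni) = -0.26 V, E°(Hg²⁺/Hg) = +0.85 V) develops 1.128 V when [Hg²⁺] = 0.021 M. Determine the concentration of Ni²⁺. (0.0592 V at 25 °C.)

From the Nernst equation, log Q = n(E° − E)/0.0592 = 2(1.11 − 1.128)/0.0592 = -0.608, so Q = 0.247.
With Q = [Ni²⁺]/[Hg²⁺] and the known concentrations, [Ni²⁺] in the numerator gives [Ni²⁺] = 0.0052 M.

0.0052 M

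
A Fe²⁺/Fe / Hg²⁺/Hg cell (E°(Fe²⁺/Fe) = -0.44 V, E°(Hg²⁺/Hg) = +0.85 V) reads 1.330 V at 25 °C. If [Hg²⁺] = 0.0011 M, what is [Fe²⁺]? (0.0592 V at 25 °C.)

From the Nernst equation, log Q = n(E° − E)/0.0592 = 2(1.29 − 1.330)/0.0592 = -1.351, so Q = 0.0445.
With Q = [Fe²⁺]/[Hg²⁺] and the known concentrations, [Fe²⁺] in the numerator gives [Fe²⁺] = 4.9 × 10^-5 M.

4.9 × 10^-5 M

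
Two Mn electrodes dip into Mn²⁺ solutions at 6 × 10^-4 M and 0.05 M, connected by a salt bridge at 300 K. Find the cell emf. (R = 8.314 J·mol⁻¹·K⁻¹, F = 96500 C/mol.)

0.057 V

Both half-cells are Mn²⁺/Mn, so E°_cell = 0. The concentrated side is the cathode; the cell reaction moves Mn²⁺ from high to low concentration with n = 2.
Q = [Mn²⁺]_dilute/[Mn²⁺]_conc = 6 × 10^-4/0.05 = 0.0120.
E = 0 − (RT/nF) ln Q = −((8.314×300)/(2×96500))(-4.423) = 0.0572 V.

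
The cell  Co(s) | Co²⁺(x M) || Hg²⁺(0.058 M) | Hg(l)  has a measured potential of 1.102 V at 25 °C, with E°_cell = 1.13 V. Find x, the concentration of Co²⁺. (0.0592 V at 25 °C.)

0.51 M

From the Nernst equation, log Q = n(E° − E)/0.0592 = 2(1.13 − 1.102)/0.0592 = 0.946, so Q = 8.83.
With Q = [Co²⁺]/[Hg²⁺] and the known concentrations, [Co²⁺] in the numerator gives [Co²⁺] = 0.51 M.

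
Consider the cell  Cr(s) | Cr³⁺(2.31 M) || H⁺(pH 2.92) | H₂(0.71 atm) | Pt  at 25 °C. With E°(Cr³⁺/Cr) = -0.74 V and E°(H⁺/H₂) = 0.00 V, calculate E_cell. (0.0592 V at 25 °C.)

The hydrogen couple is the cathode, so E°_cell = 0.74 V; n = 6.
[H⁺] = 10^(−2.92) = 0.0012 M, and Q = [Cr³⁺]^2·P(H₂)^3 / [H⁺]^6 = 6.32 × 10^17.
E = E° − (0.0592/6) log Q = 0.74 − (0.0592/6)(17.801) = 0.564 V.

0.56 V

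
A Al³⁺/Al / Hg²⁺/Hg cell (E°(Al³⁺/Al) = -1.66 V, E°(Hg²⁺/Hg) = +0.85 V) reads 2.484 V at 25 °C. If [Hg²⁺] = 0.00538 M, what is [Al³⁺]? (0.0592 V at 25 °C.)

0.0082 M

From the Nernst equation, log Q = n(E° − E)/0.0592 = 6(2.51 − 2.484)/0.0592 = 2.635, so Q = 432.
With Q = [Al³⁺]^2/[Hg²⁺]^3 and the known concentrations, [Al³⁺]^2 in the numerator gives [Al³⁺] = 0.0082 M.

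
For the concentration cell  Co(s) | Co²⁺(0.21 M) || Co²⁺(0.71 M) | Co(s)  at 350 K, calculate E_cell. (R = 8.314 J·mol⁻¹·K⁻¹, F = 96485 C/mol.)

Both half-cells are Co²⁺/Co, so E°_cell = 0. The concentrated side is the cathode; the cell reaction moves Co²⁺ from high to low concentration with n = 2.
Q = [Co²⁺]_dilute/[Co²⁺]_conc = 0.21/0.71 = 0.296.
E = 0 − (RT/nF) ln Q = −((8.314×350)/(2×96485))(-1.218) = 0.0184 V.

0.018 V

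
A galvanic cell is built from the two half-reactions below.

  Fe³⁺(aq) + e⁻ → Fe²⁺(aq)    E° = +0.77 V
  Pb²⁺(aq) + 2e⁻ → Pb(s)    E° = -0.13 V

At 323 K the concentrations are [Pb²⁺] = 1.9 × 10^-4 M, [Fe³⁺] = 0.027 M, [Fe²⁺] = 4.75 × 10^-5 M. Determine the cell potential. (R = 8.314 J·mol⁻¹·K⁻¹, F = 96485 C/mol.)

1.20 V

The Fe³⁺/Fe²⁺ couple has the higher reduction potential and acts as the cathode, so E°_cell = +0.77 − (-0.13) = 0.90 V.
Balancing electrons gives n = 2; the reaction quotient is Q = [Pb²⁺]·[Fe²⁺]^2/[Fe³⁺]^2 = 5.88 × 10^-10.
E = E° − (RT/nF) ln Q = 0.90 − (8.314×323)/(2×96485) × (-21.254) = 0.900 + 0.296 = 1.196 V.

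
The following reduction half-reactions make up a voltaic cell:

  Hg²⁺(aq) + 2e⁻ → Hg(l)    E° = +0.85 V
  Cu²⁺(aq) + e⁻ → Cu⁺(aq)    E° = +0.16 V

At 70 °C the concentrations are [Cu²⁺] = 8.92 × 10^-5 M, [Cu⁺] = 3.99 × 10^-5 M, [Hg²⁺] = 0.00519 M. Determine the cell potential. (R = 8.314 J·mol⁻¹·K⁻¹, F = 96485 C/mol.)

The Hg²⁺/Hg couple has the higher reduction potential and acts as the cathode, so E°_cell = +0.85 − (+0.16) = 0.69 V.
Balancing electrons gives n = 2; the reaction quotient is Q = [Cu²⁺]^2/([Cu⁺]^2·[Hg²⁺]) = 963.
E = E° − (RT/nF) ln Q = 0.69 − (8.314×343)/(2×96485) × (6.870) = 0.690 − 0.102 = 0.588 V.

0.588 V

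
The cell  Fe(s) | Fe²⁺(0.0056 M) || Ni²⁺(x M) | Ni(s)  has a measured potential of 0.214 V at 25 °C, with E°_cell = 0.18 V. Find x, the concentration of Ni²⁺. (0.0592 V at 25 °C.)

0.079 M

From the Nernst equation, log Q = n(E° − E)/0.0592 = 2(0.18 − 0.214)/0.0592 = -1.149, so Q = 0.0710.
With Q = [Fe²⁺]/[Ni²⁺] and the known concentrations, [Ni²⁺] in the denominator gives [Ni²⁺] = 0.079 M.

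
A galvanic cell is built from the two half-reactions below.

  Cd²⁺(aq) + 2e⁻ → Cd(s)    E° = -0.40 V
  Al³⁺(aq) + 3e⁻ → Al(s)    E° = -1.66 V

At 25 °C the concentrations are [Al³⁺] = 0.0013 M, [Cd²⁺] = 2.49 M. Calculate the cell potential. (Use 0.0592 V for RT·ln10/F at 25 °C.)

1.33 V

The Cd²⁺/Cd couple has the higher reduction potential and acts as the cathode, so E°_cell = -0.40 − (-1.66) = 1.26 V.
Balancing electrons gives n = 6; the reaction quotient is Q = [Al³⁺]^2/[Cd²⁺]^3 = 1.09 × 10^-7.
At 25 °C, E = E° − (0.0592/n) log Q = 1.26 − (0.0592/6)(-6.961) = 1.260 + 0.069 = 1.329 V.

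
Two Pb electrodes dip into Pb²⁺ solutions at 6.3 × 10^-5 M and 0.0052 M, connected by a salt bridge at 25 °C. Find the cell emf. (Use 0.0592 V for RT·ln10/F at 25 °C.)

0.057 V

Both half-cells are Pb²⁺/Pb, so E°_cell = 0. The concentrated side is the cathode; the cell reaction moves Pb²⁺ from high to low concentration with n = 2.
Q = [Pb²⁺]_dilute/[Pb²⁺]_conc = 6.3 × 10^-5/0.0052 = 0.0121.
E = 0 − (0.0592/2) log Q = −(0.0592/2)(-1.917) = 0.0567 V.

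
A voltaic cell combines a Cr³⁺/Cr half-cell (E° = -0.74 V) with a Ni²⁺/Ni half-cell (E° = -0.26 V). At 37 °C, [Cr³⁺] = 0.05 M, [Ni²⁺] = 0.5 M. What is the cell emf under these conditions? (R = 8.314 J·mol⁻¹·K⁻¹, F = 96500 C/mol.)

0.497 V

The Ni²⁺/Ni couple has the higher reduction potential and acts as the cathode, so E°_cell = -0.26 − (-0.74) = 0.48 V.
Balancing electrons gives n = 6; the reaction quotient is Q = [Cr³⁺]^2/[Ni²⁺]^3 = 0.0200.
E = E° − (RT/nF) ln Q = 0.48 − (8.314×310)/(6×96500) × (-3.912) = 0.480 + 0.017 = 0.497 V.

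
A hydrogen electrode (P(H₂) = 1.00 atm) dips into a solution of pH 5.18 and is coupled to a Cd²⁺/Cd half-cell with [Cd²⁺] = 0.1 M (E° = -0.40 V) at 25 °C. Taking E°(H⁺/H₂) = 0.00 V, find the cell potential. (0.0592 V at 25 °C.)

The hydrogen couple is the cathode, so E°_cell = 0.40 V; n = 2.
[H⁺] = 10^(−5.18) = 6.6 × 10^-6 M, and Q = [Cd²⁺]·P(H₂) / [H⁺]^2 = 2.29 × 10^9.
E = E° − (0.0592/2) log Q = 0.40 − (0.0592/2)(9.360) = 0.123 V.

0.12 V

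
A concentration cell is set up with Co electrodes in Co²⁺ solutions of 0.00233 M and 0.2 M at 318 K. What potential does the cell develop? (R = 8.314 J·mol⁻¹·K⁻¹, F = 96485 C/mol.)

Both half-cells are Co²⁺/Co, so E°_cell = 0. The concentrated side is the cathode; the cell reaction moves Co²⁺ from high to low concentration with n = 2.
Q = [Co²⁺]_dilute/[Co²⁺]_conc = 0.00233/0.2 = 0.0116.
E = 0 − (RT/nF) ln Q = −((8.314×318)/(2×96485))(-4.452) = 0.0610 V.

0.061 V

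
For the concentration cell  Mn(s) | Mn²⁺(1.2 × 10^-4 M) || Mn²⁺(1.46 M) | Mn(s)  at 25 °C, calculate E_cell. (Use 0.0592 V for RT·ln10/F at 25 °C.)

Both half-cells are Mn²⁺/Mn, so E°_cell = 0. The concentrated side is the cathode; the cell reaction moves Mn²⁺ from high to low concentration with n = 2.
Q = [Mn²⁺]_dilute/[Mn²⁺]_conc = 1.2 × 10^-4/1.46 = 8.22 × 10^-5.
E = 0 − (0.0592/2) log Q = −(0.0592/2)(-4.085) = 0.1209 V.

0.12 V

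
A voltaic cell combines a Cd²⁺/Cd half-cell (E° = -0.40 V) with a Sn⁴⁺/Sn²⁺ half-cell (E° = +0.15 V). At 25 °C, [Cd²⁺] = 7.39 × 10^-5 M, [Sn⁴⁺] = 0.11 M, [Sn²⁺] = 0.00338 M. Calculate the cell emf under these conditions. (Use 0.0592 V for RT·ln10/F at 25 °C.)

The Sn⁴⁺/Sn²⁺ couple has the higher reduction potential and acts as the cathode, so E°_cell = +0.15 − (-0.40) = 0.55 V.
Balancing electrons gives n = 2; the reaction quotient is Q = [Cd²⁺]·[Sn²⁺]/[Sn⁴⁺] = 2.27 × 10^-6.
At 25 °C, E = E° − (0.0592/n) log Q = 0.55 − (0.0592/2)(-5.644) = 0.550 + 0.167 = 0.717 V.

0.717 V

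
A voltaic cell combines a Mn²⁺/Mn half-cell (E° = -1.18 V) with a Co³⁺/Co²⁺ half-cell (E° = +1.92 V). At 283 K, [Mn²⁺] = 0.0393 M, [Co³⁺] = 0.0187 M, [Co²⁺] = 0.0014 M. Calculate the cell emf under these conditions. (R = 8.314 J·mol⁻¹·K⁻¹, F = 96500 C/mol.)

The Co³⁺/Co²⁺ couple has the higher reduction potential and acts as the cathode, so E°_cell = +1.92 − (-1.18) = 3.10 V.
Balancing electrons gives n = 2; the reaction quotient is Q = [Mn²⁺]·[Co²⁺]^2/[Co³⁺]^2 = 2.2 × 10^-4.
E = E° − (RT/nF) ln Q = 3.10 − (8.314×283)/(2×96500) × (-8.421) = 3.100 + 0.103 = 3.203 V.

3.20 V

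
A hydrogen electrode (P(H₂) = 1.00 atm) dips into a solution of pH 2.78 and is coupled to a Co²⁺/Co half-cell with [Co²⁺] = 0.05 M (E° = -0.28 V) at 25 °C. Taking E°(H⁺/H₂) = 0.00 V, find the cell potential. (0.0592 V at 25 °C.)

0.15 V

The hydrogen couple is the cathode, so E°_cell = 0.28 V; n = 2.
[H⁺] = 10^(−2.78) = 0.0017 M, and Q = [Co²⁺]·P(H₂) / [H⁺]^2 = 1.82 × 10^4.
E = E° − (0.0592/2) log Q = 0.28 − (0.0592/2)(4.259) = 0.154 V.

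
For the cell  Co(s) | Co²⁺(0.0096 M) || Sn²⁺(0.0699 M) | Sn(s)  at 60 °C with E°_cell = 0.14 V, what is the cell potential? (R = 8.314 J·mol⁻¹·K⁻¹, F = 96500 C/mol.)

0.168 V

Balancing electrons gives n = 2; the reaction quotient is Q = [Co²⁺]/[Sn²⁺] = 0.137.
E = E° − (RT/nF) ln Q = 0.14 − (8.314×333)/(2×96500) × (-1.985) = 0.140 + 0.028 = 0.168 V.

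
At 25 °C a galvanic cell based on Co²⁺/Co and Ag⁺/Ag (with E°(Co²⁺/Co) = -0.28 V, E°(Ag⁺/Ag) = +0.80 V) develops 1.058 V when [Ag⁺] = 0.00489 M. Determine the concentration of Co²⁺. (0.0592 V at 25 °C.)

From the Nernst equation, log Q = n(E° − E)/0.0592 = 2(1.08 − 1.058)/0.0592 = 0.743, so Q = 5.54.
With Q = [Co²⁺]/[Ag⁺]^2 and the known concentrations, [Co²⁺] in the numerator gives [Co²⁺] = 1.3 × 10^-4 M.

1.3 × 10^-4 M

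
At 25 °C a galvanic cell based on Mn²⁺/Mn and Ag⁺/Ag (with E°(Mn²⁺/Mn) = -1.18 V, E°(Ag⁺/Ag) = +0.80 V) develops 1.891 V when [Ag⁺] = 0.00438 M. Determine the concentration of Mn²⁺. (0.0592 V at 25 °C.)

From the Nernst equation, log Q = n(E° − E)/0.0592 = 2(1.98 − 1.891)/0.0592 = 3.007, so Q = 1020.
With Q = [Mn²⁺]/[Ag⁺]^2 and the known concentrations, [Mn²⁺] in the numerator gives [Mn²⁺] = 0.019 M.

0.019 M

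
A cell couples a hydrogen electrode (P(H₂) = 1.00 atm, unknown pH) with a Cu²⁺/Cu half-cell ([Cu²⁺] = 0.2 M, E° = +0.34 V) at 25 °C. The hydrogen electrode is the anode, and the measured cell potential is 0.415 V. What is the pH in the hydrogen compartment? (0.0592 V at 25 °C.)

pH = 1.62

E°_cell = 0.34 V and n = 2.
log Q = n(E° − E)/0.0592 = 2×(0.34 − 0.415)/0.0592 = -2.534.
With Q = [H⁺]^2 / ([Cu²⁺]·P(H₂)), solving for [H⁺] gives log[H⁺] = -1.616, so pH = 1.62.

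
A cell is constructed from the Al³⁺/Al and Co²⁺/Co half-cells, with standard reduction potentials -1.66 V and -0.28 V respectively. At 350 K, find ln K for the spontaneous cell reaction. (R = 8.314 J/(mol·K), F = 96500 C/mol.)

ln K = 274.6

E°_cell = -0.28 − (-1.66) = 1.38 V, with n = 6 electrons transferred.
At equilibrium E = 0, so the Nernst equation gives ln K = nFE°/RT = (6)(96500)(1.38)/((8.314)(350)) = 274.59.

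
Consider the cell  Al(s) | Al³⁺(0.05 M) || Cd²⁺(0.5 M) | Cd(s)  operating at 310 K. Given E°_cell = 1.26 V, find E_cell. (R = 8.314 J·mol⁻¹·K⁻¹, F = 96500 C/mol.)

1.28 V

Balancing electrons gives n = 6; the reaction quotient is Q = [Al³⁺]^2/[Cd²⁺]^3 = 0.0200.
E = E° − (RT/nF) ln Q = 1.26 − (8.314×310)/(6×96500) × (-3.912) = 1.260 + 0.017 = 1.277 V.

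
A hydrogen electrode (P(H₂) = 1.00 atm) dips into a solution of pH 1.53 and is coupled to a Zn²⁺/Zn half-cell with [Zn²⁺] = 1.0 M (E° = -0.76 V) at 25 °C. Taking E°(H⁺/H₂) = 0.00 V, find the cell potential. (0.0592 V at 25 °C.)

The hydrogen couple is the cathode, so E°_cell = 0.76 V; n = 2.
[H⁺] = 10^(−1.53) = 0.030 M, and Q = [Zn²⁺]·P(H₂) / [H⁺]^2 = 1150.
E = E° − (0.0592/2) log Q = 0.76 − (0.0592/2)(3.060) = 0.669 V.

0.67 V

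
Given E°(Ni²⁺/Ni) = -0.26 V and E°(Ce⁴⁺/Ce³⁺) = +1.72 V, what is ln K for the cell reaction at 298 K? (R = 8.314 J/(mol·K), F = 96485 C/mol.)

E°_cell = +1.72 − (-0.26) = 1.98 V, with n = 2 electrons transferred.
At equilibrium E = 0, so the Nernst equation gives ln K = nFE°/RT = (2)(96485)(1.98)/((8.314)(298)) = 154.22.

ln K = 154.2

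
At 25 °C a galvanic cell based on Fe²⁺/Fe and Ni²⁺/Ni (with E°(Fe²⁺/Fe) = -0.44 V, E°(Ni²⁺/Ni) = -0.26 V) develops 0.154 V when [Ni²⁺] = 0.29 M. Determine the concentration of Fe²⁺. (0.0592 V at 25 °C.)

2.2 M

From the Nernst equation, log Q = n(E° − E)/0.0592 = 2(0.18 − 0.154)/0.0592 = 0.878, so Q = 7.56.
With Q = [Fe²⁺]/[Ni²⁺] and the known concentrations, [Fe²⁺] in the numerator gives [Fe²⁺] = 2.2 M.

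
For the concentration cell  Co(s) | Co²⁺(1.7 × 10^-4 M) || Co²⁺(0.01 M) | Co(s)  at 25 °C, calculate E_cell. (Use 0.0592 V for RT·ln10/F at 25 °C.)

Both half-cells are Co²⁺/Co, so E°_cell = 0. The concentrated side is the cathode; the cell reaction moves Co²⁺ from high to low concentration with n = 2.
Q = [Co²⁺]_dilute/[Co²⁺]_conc = 1.7 × 10^-4/0.01 = 0.0170.
E = 0 − (0.0592/2) log Q = −(0.0592/2)(-1.770) = 0.0524 V.

0.052 V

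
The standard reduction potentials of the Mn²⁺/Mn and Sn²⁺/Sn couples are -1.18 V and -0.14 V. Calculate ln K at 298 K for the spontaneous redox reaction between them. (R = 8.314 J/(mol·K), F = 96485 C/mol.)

ln K = 81.0

E°_cell = -0.14 − (-1.18) = 1.04 V, with n = 2 electrons transferred.
At equilibrium E = 0, so the Nernst equation gives ln K = nFE°/RT = (2)(96485)(1.04)/((8.314)(298)) = 81.00.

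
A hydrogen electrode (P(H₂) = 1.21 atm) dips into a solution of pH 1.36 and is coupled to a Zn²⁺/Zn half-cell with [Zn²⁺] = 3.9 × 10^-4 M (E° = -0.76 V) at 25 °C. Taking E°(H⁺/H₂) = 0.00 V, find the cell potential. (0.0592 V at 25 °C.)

The hydrogen couple is the cathode, so E°_cell = 0.76 V; n = 2.
[H⁺] = 10^(−1.36) = 0.044 M, and Q = [Zn²⁺]·P(H₂) / [H⁺]^2 = 0.248.
E = E° − (0.0592/2) log Q = 0.76 − (0.0592/2)(-0.606) = 0.778 V.

0.78 V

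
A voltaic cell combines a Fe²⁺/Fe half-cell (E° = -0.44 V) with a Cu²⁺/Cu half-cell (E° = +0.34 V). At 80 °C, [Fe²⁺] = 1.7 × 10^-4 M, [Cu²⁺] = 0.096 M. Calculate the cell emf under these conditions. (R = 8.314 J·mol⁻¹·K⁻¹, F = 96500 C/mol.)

The Cu²⁺/Cu couple has the higher reduction potential and acts as the cathode, so E°_cell = +0.34 − (-0.44) = 0.78 V.
Balancing electrons gives n = 2; the reaction quotient is Q = [Fe²⁺]/[Cu²⁺] = 0.00177.
E = E° − (RT/nF) ln Q = 0.78 − (8.314×353)/(2×96500) × (-6.336) = 0.780 + 0.096 = 0.876 V.

0.876 V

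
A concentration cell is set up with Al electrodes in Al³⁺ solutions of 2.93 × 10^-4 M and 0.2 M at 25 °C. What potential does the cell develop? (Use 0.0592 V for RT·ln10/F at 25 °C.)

0.056 V

Both half-cells are Al³⁺/Al, so E°_cell = 0. The concentrated side is the cathode; the cell reaction moves Al³⁺ from high to low concentration with n = 3.
Q = [Al³⁺]_dilute/[Al³⁺]_conc = 2.93 × 10^-4/0.2 = 0.00146.
E = 0 − (0.0592/3) log Q = −(0.0592/3)(-2.834) = 0.0559 V.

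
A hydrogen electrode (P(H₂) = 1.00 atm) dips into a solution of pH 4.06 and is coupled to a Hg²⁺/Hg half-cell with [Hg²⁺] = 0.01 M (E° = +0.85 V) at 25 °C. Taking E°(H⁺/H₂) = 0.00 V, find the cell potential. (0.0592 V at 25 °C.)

The Hg²⁺/Hg couple is the cathode, so E°_cell = 0.85 V; n = 2.
[H⁺] = 10^(−4.06) = 8.7 × 10^-5 M, and Q = [H⁺]^2 / ([Hg²⁺]·P(H₂)) = 7.59 × 10^-7.
E = E° − (0.0592/2) log Q = 0.85 − (0.0592/2)(-6.120) = 1.031 V.

1.03 V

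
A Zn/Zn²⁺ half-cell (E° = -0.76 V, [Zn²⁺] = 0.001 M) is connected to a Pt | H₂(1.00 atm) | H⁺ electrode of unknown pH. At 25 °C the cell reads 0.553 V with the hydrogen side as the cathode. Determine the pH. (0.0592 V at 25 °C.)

E°_cell = 0.76 V and n = 2.
log Q = n(E° − E)/0.0592 = 2×(0.76 − 0.553)/0.0592 = 6.993.
With Q = [Zn²⁺]·P(H₂) / [H⁺]^2, solving for [H⁺] gives log[H⁺] = -4.997, so pH = 5.00.

pH = 5.00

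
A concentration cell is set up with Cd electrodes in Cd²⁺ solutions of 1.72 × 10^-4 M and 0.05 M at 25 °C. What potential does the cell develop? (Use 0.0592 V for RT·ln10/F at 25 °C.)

0.073 V

Both half-cells are Cd²⁺/Cd, so E°_cell = 0. The concentrated side is the cathode; the cell reaction moves Cd²⁺ from high to low concentration with n = 2.
Q = [Cd²⁺]_dilute/[Cd²⁺]_conc = 1.72 × 10^-4/0.05 = 0.00344.
E = 0 − (0.0592/2) log Q = −(0.0592/2)(-2.463) = 0.0729 V.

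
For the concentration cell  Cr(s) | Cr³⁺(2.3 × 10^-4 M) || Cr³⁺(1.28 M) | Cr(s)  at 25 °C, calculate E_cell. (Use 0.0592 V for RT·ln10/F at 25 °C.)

0.074 V

Both half-cells are Cr³⁺/Cr, so E°_cell = 0. The concentrated side is the cathode; the cell reaction moves Cr³⁺ from high to low concentration with n = 3.
Q = [Cr³⁺]_dilute/[Cr³⁺]_conc = 2.3 × 10^-4/1.28 = 1.8 × 10^-4.
E = 0 − (0.0592/3) log Q = −(0.0592/3)(-3.745) = 0.0739 V.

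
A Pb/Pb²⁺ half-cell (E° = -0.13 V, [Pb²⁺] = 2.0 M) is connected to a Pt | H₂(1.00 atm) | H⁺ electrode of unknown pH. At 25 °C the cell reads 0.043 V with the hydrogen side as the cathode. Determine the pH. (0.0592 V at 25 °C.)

E°_cell = 0.13 V and n = 2.
log Q = n(E° − E)/0.0592 = 2×(0.13 − 0.043)/0.0592 = 2.939.
With Q = [Pb²⁺]·P(H₂) / [H⁺]^2, solving for [H⁺] gives log[H⁺] = -1.319, so pH = 1.32.

pH = 1.32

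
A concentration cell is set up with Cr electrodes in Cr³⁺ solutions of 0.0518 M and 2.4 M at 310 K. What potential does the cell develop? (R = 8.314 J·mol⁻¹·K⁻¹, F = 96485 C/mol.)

0.034 V

Both half-cells are Cr³⁺/Cr, so E°_cell = 0. The concentrated side is the cathode; the cell reaction moves Cr³⁺ from high to low concentration with n = 3.
Q = [Cr³⁺]_dilute/[Cr³⁺]_conc = 0.0518/2.4 = 0.0216.
E = 0 − (RT/nF) ln Q = −((8.314×310)/(3×96485))(-3.836) = 0.0342 V.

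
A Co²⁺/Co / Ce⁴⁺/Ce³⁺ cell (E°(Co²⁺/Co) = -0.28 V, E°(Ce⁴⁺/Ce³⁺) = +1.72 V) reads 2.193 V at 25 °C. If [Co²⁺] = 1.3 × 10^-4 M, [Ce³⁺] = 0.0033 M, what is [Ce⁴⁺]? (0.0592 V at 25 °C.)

0.068 M

From the Nernst equation, log Q = n(E° − E)/0.0592 = 2(2.00 − 2.193)/0.0592 = -6.520, so Q = 3.02 × 10^-7.
With Q = [Co²⁺]·[Ce³⁺]^2/[Ce⁴⁺]^2 and the known concentrations, [Ce⁴⁺]^2 in the denominator gives [Ce⁴⁺] = 0.068 M.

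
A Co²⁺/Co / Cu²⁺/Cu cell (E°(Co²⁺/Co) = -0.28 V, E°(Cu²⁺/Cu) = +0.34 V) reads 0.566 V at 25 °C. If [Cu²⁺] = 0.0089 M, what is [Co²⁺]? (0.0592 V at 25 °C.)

0.59 M

From the Nernst equation, log Q = n(E° − E)/0.0592 = 2(0.62 − 0.566)/0.0592 = 1.824, so Q = 66.7.
With Q = [Co²⁺]/[Cu²⁺] and the known concentrations, [Co²⁺] in the numerator gives [Co²⁺] = 0.59 M.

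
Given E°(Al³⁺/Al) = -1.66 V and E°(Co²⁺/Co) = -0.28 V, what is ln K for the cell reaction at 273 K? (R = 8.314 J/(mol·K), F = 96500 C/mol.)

E°_cell = -0.28 − (-1.66) = 1.38 V, with n = 6 electrons transferred.
At equilibrium E = 0, so the Nernst equation gives ln K = nFE°/RT = (6)(96500)(1.38)/((8.314)(273)) = 352.03.

ln K = 352.0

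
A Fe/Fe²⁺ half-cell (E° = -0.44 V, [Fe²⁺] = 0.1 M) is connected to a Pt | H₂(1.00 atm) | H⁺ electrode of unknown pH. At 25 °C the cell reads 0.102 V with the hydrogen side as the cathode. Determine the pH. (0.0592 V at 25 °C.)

E°_cell = 0.44 V and n = 2.
log Q = n(E° − E)/0.0592 = 2×(0.44 − 0.102)/0.0592 = 11.419.
With Q = [Fe²⁺]·P(H₂) / [H⁺]^2, solving for [H⁺] gives log[H⁺] = -6.209, so pH = 6.21.

pH = 6.21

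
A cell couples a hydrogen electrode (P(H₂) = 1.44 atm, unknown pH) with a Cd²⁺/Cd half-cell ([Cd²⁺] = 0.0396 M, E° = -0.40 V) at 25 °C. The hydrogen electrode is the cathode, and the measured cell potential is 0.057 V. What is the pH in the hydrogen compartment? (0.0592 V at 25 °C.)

E°_cell = 0.40 V and n = 2.
log Q = n(E° − E)/0.0592 = 2×(0.40 − 0.057)/0.0592 = 11.588.
With Q = [Cd²⁺]·P(H₂) / [H⁺]^2, solving for [H⁺] gives log[H⁺] = -6.416, so pH = 6.42.

pH = 6.42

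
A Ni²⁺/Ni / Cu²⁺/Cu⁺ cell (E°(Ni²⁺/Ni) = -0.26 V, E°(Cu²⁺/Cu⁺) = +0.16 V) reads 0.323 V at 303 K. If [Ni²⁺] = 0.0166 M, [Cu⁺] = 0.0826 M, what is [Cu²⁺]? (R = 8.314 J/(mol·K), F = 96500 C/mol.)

From the Nernst equation, ln Q = nF(E° − E)/RT = 2×96500×(0.42 − 0.323)/(8.314×303) = 7.431, so Q = 1690.
With Q = [Ni²⁺]·[Cu⁺]^2/[Cu²⁺]^2 and the known concentrations, [Cu²⁺]^2 in the denominator gives [Cu²⁺] = 2.6 × 10^-4 M.

2.6 × 10^-4 M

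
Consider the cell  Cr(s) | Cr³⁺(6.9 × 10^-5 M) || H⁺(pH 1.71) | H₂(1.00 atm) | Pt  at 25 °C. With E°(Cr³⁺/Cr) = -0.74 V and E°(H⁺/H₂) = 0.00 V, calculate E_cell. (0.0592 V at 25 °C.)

The hydrogen couple is the cathode, so E°_cell = 0.74 V; n = 6.
[H⁺] = 10^(−1.71) = 0.019 M, and Q = [Cr³⁺]^2·P(H₂)^3 / [H⁺]^6 = 86.6.
E = E° − (0.0592/6) log Q = 0.74 − (0.0592/6)(1.938) = 0.721 V.

0.72 V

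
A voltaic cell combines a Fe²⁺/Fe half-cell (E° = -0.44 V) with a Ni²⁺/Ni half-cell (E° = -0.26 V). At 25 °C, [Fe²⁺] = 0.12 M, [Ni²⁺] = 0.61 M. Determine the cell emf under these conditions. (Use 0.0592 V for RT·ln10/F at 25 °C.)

0.201 V

The Ni²⁺/Ni couple has the higher reduction potential and acts as the cathode, so E°_cell = -0.26 − (-0.44) = 0.18 V.
Balancing electrons gives n = 2; the reaction quotient is Q = [Fe²⁺]/[Ni²⁺] = 0.197.
At 25 °C, E = E° − (0.0592/n) log Q = 0.18 − (0.0592/2)(-0.706) = 0.180 + 0.021 = 0.201 V.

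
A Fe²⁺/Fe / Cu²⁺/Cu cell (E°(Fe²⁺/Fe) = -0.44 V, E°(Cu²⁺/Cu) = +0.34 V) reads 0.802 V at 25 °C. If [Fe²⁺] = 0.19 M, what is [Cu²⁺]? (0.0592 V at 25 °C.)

1.1 M

From the Nernst equation, log Q = n(E° − E)/0.0592 = 2(0.78 − 0.802)/0.0592 = -0.743, so Q = 0.181.
With Q = [Fe²⁺]/[Cu²⁺] and the known concentrations, [Cu²⁺] in the denominator gives [Cu²⁺] = 1.1 M.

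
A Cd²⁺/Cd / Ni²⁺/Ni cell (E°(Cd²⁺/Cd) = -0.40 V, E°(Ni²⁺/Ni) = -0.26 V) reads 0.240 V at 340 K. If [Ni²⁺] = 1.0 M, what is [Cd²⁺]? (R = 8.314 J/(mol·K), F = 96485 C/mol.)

From the Nernst equation, ln Q = nF(E° − E)/RT = 2×96485×(0.14 − 0.240)/(8.314×340) = -6.827, so Q = 0.00108.
With Q = [Cd²⁺]/[Ni²⁺] and the known concentrations, [Cd²⁺] in the numerator gives [Cd²⁺] = 0.0011 M.

0.0011 M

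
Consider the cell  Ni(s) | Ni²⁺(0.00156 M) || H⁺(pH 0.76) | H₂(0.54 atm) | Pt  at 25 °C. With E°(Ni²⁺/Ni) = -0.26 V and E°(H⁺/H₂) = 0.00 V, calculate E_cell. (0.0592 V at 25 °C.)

The hydrogen couple is the cathode, so E°_cell = 0.26 V; n = 2.
[H⁺] = 10^(−0.76) = 0.17 M, and Q = [Ni²⁺]·P(H₂) / [H⁺]^2 = 0.0279.
E = E° − (0.0592/2) log Q = 0.26 − (0.0592/2)(-1.554) = 0.306 V.

0.31 V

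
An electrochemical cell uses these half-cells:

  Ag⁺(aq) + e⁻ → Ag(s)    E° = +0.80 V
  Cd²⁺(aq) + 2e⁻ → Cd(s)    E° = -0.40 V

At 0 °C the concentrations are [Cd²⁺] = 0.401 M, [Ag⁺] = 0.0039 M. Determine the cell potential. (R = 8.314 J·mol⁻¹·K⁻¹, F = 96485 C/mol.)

The Ag⁺/Ag couple has the higher reduction potential and acts as the cathode, so E°_cell = +0.80 − (-0.40) = 1.20 V.
Balancing electrons gives n = 2; the reaction quotient is Q = [Cd²⁺]/[Ag⁺]^2 = 2.64 × 10^4.
E = E° − (RT/nF) ln Q = 1.20 − (8.314×273)/(2×96485) × (10.180) = 1.200 − 0.120 = 1.080 V.

1.08 V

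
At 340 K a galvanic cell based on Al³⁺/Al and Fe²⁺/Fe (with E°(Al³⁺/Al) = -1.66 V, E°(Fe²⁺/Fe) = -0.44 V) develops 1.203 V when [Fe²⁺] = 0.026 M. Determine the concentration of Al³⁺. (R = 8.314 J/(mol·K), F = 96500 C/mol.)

0.024 M

From the Nernst equation, ln Q = nF(E° − E)/RT = 6×96500×(1.22 − 1.203)/(8.314×340) = 3.482, so Q = 32.5.
With Q = [Al³⁺]^2/[Fe²⁺]^3 and the known concentrations, [Al³⁺]^2 in the numerator gives [Al³⁺] = 0.024 M.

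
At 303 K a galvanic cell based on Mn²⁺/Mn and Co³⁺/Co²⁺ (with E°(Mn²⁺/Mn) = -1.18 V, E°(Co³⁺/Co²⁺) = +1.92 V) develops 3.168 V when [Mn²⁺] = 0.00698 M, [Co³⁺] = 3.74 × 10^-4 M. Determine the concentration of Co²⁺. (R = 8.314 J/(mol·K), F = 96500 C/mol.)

3.3 × 10^-4 M

From the Nernst equation, ln Q = nF(E° − E)/RT = 2×96500×(3.10 − 3.168)/(8.314×303) = -5.210, so Q = 0.00546.
With Q = [Mn²⁺]·[Co²⁺]^2/[Co³⁺]^2 and the known concentrations, [Co²⁺]^2 in the numerator gives [Co²⁺] = 3.3 × 10^-4 M.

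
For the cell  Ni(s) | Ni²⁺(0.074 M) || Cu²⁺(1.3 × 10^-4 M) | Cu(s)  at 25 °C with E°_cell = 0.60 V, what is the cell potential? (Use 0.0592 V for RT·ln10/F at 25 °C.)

Balancing electrons gives n = 2; the reaction quotient is Q = [Ni²⁺]/[Cu²⁺] = 569.
At 25 °C, E = E° − (0.0592/n) log Q = 0.60 − (0.0592/2)(2.755) = 0.600 − 0.082 = 0.518 V.

0.518 V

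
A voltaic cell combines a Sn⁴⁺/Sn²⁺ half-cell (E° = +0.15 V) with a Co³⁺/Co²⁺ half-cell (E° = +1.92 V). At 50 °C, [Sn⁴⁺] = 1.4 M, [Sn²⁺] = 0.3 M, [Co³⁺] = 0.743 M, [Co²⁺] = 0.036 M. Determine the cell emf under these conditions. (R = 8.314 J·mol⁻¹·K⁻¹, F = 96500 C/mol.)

The Co³⁺/Co²⁺ couple has the higher reduction potential and acts as the cathode, so E°_cell = +1.92 − (+0.15) = 1.77 V.
Balancing electrons gives n = 2; the reaction quotient is Q = [Sn⁴⁺]·[Co²⁺]^2/([Sn²⁺]·[Co³⁺]^2) = 0.0110.
E = E° − (RT/nF) ln Q = 1.77 − (8.314×323)/(2×96500) × (-4.514) = 1.770 + 0.063 = 1.833 V.

1.83 V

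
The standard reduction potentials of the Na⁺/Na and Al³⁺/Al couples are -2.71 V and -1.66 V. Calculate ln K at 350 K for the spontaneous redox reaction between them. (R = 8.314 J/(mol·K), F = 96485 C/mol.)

E°_cell = -1.66 − (-2.71) = 1.05 V, with n = 3 electrons transferred.
At equilibrium E = 0, so the Nernst equation gives ln K = nFE°/RT = (3)(96485)(1.05)/((8.314)(350)) = 104.45.

ln K = 104.4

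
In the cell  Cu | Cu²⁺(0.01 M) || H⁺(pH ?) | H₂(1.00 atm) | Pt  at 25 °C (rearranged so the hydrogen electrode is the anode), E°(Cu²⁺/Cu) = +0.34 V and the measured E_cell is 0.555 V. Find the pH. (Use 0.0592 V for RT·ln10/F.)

E°_cell = 0.34 V and n = 2.
log Q = n(E° − E)/0.0592 = 2×(0.34 − 0.555)/0.0592 = -7.264.
With Q = [H⁺]^2 / ([Cu²⁺]·P(H₂)), solving for [H⁺] gives log[H⁺] = -4.632, so pH = 4.63.

pH = 4.63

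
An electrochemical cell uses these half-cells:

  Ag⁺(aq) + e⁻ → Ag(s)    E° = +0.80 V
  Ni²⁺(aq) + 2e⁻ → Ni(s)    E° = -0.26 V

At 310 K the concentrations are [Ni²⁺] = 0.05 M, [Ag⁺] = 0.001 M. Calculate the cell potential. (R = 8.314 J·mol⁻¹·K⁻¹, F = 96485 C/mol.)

0.915 V

The Ag⁺/Ag couple has the higher reduction potential and acts as the cathode, so E°_cell = +0.80 − (-0.26) = 1.06 V.
Balancing electrons gives n = 2; the reaction quotient is Q = [Ni²⁺]/[Ag⁺]^2 = 5 × 10^4.
E = E° − (RT/nF) ln Q = 1.06 − (8.314×310)/(2×96485) × (10.820) = 1.060 − 0.145 = 0.915 V.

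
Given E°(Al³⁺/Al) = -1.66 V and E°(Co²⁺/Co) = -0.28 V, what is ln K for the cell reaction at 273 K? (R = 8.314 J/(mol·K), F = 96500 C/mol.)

E°_cell = -0.28 − (-1.66) = 1.38 V, with n = 6 electrons transferred.
At equilibrium E = 0, so the Nernst equation gives ln K = nFE°/RT = (6)(96500)(1.38)/((8.314)(273)) = 352.03.

ln K = 352.0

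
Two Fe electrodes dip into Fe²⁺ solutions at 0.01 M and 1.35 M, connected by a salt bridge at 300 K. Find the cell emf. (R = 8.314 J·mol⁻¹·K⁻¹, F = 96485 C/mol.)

Both half-cells are Fe²⁺/Fe, so E°_cell = 0. The concentrated side is the cathode; the cell reaction moves Fe²⁺ from high to low concentration with n = 2.
Q = [Fe²⁺]_dilute/[Fe²⁺]_conc = 0.01/1.35 = 0.00741.
E = 0 − (RT/nF) ln Q = −((8.314×300)/(2×96485))(-4.905) = 0.0634 V.

0.063 V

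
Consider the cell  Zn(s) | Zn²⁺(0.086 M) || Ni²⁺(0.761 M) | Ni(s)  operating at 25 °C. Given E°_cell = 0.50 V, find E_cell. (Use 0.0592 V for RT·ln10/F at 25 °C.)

0.528 V

Balancing electrons gives n = 2; the reaction quotient is Q = [Zn²⁺]/[Ni²⁺] = 0.113.
At 25 °C, E = E° − (0.0592/n) log Q = 0.50 − (0.0592/2)(-0.947) = 0.500 + 0.028 = 0.528 V.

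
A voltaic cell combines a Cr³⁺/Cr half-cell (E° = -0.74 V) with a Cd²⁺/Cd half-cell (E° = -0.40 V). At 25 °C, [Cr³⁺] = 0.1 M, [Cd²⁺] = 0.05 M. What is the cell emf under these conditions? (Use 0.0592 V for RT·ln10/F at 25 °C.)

0.321 V

The Cd²⁺/Cd couple has the higher reduction potential and acts as the cathode, so E°_cell = -0.40 − (-0.74) = 0.34 V.
Balancing electrons gives n = 6; the reaction quotient is Q = [Cr³⁺]^2/[Cd²⁺]^3 = 80.0.
At 25 °C, E = E° − (0.0592/n) log Q = 0.34 − (0.0592/6)(1.903) = 0.340 − 0.019 = 0.321 V.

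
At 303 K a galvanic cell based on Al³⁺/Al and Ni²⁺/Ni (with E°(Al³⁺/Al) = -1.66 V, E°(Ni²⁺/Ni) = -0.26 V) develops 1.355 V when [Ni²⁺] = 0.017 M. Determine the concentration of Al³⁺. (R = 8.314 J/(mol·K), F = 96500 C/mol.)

From the Nernst equation, ln Q = nF(E° − E)/RT = 6×96500×(1.40 − 1.355)/(8.314×303) = 10.343, so Q = 3.1 × 10^4.
With Q = [Al³⁺]^2/[Ni²⁺]^3 and the known concentrations, [Al³⁺]^2 in the numerator gives [Al³⁺] = 0.39 M.

0.39 M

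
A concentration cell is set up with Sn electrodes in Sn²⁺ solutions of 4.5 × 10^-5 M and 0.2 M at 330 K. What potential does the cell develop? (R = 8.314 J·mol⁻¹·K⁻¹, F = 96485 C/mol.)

0.12 V

Both half-cells are Sn²⁺/Sn, so E°_cell = 0. The concentrated side is the cathode; the cell reaction moves Sn²⁺ from high to low concentration with n = 2.
Q = [Sn²⁺]_dilute/[Sn²⁺]_conc = 4.5 × 10^-5/0.2 = 2.25 × 10^-4.
E = 0 − (RT/nF) ln Q = −((8.314×330)/(2×96485))(-8.399) = 0.1194 V.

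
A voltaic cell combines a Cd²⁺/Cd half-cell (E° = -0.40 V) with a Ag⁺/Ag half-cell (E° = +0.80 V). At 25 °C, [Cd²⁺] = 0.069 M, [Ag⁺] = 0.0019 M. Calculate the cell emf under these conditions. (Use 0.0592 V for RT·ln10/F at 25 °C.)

The Ag⁺/Ag couple has the higher reduction potential and acts as the cathode, so E°_cell = +0.80 − (-0.40) = 1.20 V.
Balancing electrons gives n = 2; the reaction quotient is Q = [Cd²⁺]/[Ag⁺]^2 = 1.91 × 10^4.
At 25 °C, E = E° − (0.0592/n) log Q = 1.20 − (0.0592/2)(4.281) = 1.200 − 0.127 = 1.073 V.

1.07 V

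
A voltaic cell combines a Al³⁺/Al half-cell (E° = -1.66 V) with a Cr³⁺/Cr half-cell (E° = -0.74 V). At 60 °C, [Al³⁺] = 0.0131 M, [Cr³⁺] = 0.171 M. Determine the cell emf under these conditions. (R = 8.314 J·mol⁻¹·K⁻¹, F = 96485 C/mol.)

The Cr³⁺/Cr couple has the higher reduction potential and acts as the cathode, so E°_cell = -0.74 − (-1.66) = 0.92 V.
Balancing electrons gives n = 3; the reaction quotient is Q = [Al³⁺]/[Cr³⁺] = 0.0766.
E = E° − (RT/nF) ln Q = 0.92 − (8.314×333)/(3×96485) × (-2.569) = 0.920 + 0.025 = 0.945 V.

0.945 V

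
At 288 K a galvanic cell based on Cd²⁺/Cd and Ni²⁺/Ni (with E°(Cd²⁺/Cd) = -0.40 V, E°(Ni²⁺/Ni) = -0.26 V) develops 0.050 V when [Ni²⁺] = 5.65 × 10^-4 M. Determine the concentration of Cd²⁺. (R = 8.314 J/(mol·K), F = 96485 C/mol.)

0.8 M

From the Nernst equation, ln Q = nF(E° − E)/RT = 2×96485×(0.14 − 0.050)/(8.314×288) = 7.253, so Q = 1410.
With Q = [Cd²⁺]/[Ni²⁺] and the known concentrations, [Cd²⁺] in the numerator gives [Cd²⁺] = 0.8 M.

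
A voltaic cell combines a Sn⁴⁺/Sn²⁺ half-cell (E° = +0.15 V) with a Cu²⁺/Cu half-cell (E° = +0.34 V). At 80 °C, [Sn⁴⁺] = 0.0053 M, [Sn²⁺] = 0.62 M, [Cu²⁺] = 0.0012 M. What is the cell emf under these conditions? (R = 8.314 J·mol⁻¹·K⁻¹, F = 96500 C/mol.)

0.160 V

The Cu²⁺/Cu couple has the higher reduction potential and acts as the cathode, so E°_cell = +0.34 − (+0.15) = 0.19 V.
Balancing electrons gives n = 2; the reaction quotient is Q = [Sn⁴⁺]/([Sn²⁺]·[Cu²⁺]) = 7.12.
E = E° − (RT/nF) ln Q = 0.19 − (8.314×353)/(2×96500) × (1.963) = 0.190 − 0.030 = 0.160 V.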